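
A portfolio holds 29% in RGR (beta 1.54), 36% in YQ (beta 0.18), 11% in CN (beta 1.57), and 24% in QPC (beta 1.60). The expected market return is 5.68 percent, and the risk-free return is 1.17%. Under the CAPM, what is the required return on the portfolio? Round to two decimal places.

5.99%

β_P = Σ w_i β_i = 0.29×1.54 + 0.36×0.18 + 0.11×1.57 + 0.24×1.60 = 1.0681
MRP = 5.68% − 1.17% = 4.51%
E(R_P) = R_f + β_P × MRP = 1.17% + 1.0681 × 4.51% = 5.99%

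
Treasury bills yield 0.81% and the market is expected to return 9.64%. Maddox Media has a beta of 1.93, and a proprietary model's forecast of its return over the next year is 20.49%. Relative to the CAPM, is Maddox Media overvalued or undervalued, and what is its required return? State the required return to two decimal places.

MRP = 9.64% − 0.81% = 8.83%
Required return = R_f + β·MRP = 0.81% + 1.93 × 8.83% = 17.85%
Forecast 20.49% > required 17.85% → the stock plots above the SML → undervalued.

Undervalued; required return 17.85%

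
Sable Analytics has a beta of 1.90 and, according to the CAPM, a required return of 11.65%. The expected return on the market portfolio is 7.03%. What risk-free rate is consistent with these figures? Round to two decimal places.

E(R) = R_f + β(E(R_m) − R_f) = R_f(1 − β) + β·E(R_m)
11.65% = R_f × (1 − 1.90) + 1.90 × 7.03%
11.65% = R_f × -0.90 + 13.3570%
R_f = (11.65% − 13.3570%) / -0.90 = 1.90%

1.90%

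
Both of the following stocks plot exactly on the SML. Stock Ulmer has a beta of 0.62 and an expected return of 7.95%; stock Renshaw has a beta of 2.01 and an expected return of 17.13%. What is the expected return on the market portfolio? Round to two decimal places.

10.46%

Both satisfy E(R) = R_f + β·MRP, so the slope of the SML is
MRP = (17.13% − 7.95%) / (2.01 − 0.62) = 9.18% / 1.39 = 6.6043%
R_f = E(R_Ulmer) − β_Ulmer·MRP = 7.95% − 0.62 × 6.6043% = 3.8553%
E(R_m) = R_f + MRP = 3.8553% + 6.6043% = 10.46%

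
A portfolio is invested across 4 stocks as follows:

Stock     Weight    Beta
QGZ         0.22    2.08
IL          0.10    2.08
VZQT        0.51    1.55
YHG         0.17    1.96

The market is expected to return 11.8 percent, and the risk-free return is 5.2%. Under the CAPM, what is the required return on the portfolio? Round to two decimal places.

β_P = Σ w_i β_i = 0.22×2.08 + 0.10×2.08 + 0.51×1.55 + 0.17×1.96 = 1.7893
MRP = 11.8% − 5.2% = 6.60%
E(R_P) = R_f + β_P × MRP = 5.2% + 1.7893 × 6.6% = 17.01%

17.01%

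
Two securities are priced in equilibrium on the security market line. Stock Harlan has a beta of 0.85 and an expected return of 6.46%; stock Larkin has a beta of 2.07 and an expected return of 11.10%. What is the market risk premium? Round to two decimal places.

Both satisfy E(R) = R_f + β·MRP, so the slope of the SML is
MRP = (11.10% − 6.46%) / (2.07 − 0.85) = 4.64% / 1.22 = 3.8033%

3.80%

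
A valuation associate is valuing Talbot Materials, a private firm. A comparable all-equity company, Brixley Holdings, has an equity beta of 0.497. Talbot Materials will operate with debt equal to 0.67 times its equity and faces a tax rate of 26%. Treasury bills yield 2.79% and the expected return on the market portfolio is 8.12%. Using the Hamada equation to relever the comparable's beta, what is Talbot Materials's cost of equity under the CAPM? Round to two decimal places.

6.75%

β_L = β_U × [1 + (1 − t)(D/E)] = 0.497 × [1 + (1 − 0.26) × 0.67]
    = 0.497 × [1 + 0.74 × 0.67] = 0.497 × 1.4958 = 0.7434
MRP = 8.12% − 2.79% = 5.33%
E(R) = R_f + β_L × MRP = 2.79% + 0.7434 × 5.33% = 6.75%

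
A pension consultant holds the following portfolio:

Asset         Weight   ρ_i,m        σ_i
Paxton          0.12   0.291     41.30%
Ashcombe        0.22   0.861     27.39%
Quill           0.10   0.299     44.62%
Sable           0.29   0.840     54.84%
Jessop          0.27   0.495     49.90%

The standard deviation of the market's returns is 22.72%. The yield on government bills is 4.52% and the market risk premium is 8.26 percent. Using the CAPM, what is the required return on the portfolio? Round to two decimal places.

β_Paxton = 0.291 × 41.30% / 22.72% = 0.5290
β_Ashcombe = 0.861 × 27.39% / 22.72% = 1.0380
β_Quill = 0.299 × 44.62% / 22.72% = 0.5872
β_Sable = 0.840 × 54.84% / 22.72% = 2.0275
β_Jessop = 0.495 × 49.90% / 22.72% = 1.0872
β_P = Σ w_i β_i = 0.12×0.5290 + 0.22×1.0380 + 0.10×0.5872 + 0.29×2.0275 + 0.27×1.0872 = 1.2321
E(R_P) = R_f + β_P × MRP = 4.52% + 1.2321 × 8.26% = 14.70%

14.70%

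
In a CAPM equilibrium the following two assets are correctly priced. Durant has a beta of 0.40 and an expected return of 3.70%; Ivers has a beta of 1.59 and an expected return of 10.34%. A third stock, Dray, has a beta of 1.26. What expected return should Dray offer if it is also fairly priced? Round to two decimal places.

8.50%

MRP (SML slope) = (10.34% − 3.70%) / (1.59 − 0.40) = 6.64% / 1.19 = 5.5798%
R_f (intercept) = 3.70% − 0.40 × 5.5798% = 1.4681%
E(R_Dray) = R_f + β × MRP = 1.4681% + 1.26 × 5.5798% = 8.50%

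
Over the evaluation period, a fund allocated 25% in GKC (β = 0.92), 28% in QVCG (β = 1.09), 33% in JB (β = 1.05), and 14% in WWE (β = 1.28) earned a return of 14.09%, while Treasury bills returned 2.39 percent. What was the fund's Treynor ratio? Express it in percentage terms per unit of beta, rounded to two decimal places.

11.03%

β_P = 0.25×0.92 + 0.28×1.09 + 0.33×1.05 + 0.14×1.28 = 1.0609
Treynor = (R_P − R_f) / β_P = (14.09% − 2.39%) / 1.0609 = 11.70% / 1.0609 = 11.03%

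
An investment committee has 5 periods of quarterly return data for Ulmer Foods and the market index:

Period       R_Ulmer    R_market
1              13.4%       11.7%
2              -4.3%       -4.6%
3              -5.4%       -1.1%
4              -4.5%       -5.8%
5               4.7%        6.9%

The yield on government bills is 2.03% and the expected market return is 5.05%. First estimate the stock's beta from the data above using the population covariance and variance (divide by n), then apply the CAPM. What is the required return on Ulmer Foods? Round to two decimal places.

5.12%

Mean R_i = (13.4 − 4.3 − 5.4 − 4.5 + 4.7) / 5 = 0.7800%
Mean R_m = (11.7 − 4.6 − 1.1 − 5.8 + 6.9) / 5 = 1.4200%
Σ(R_i − R̄_i)(R_m − R̄_m) = 235.4920  ⇒  Cov = 235.4920 / 5 = 47.0984
Σ(R_m − R̄_m)² = 230.4280  ⇒  Var(R_m) = 230.4280 / 5 = 46.0856
β = Cov / Var(R_m) = 47.0984 / 46.0856 = 1.0220
MRP = 5.05% − 2.03% = 3.02%
E(R) = R_f + β × MRP = 2.03% + 1.0220 × 3.02% = 5.12%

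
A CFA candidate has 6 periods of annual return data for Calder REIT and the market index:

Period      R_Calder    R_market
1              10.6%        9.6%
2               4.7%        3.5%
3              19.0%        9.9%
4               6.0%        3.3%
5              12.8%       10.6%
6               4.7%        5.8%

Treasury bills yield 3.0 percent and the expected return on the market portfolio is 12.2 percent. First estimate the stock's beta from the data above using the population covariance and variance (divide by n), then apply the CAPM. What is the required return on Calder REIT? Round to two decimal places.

15.90%

Mean R_i = (10.6 + 4.7 + 19.0 + 6.0 + 12.8 + 4.7) / 6 = 9.6333%
Mean R_m = (9.6 + 3.5 + 9.9 + 3.3 + 10.6 + 5.8) / 6 = 7.1167%
Σ(R_i − R̄_i)(R_m − R̄_m) = 77.7067  ⇒  Cov = 77.7067 / 6 = 12.9511
Σ(R_m − R̄_m)² = 55.4283  ⇒  Var(R_m) = 55.4283 / 6 = 9.2381
β = Cov / Var(R_m) = 12.9511 / 9.2381 = 1.4019
MRP = 12.2% − 3.0% = 9.20%
E(R) = R_f + β × MRP = 3.0% + 1.4019 × 9.2% = 15.90%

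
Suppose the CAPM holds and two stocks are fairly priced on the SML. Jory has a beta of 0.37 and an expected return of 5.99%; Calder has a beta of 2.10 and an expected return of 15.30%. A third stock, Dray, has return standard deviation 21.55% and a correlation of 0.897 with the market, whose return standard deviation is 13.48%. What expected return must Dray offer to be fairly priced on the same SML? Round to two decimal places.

11.72%

MRP = (15.30% − 5.99%) / (2.10 − 0.37) = 5.3815%
R_f = 5.99% − 0.37 × 5.3815% = 3.9988%
β_Dray = ρ·σ_i/σ_m = 0.897 × 21.55 / 13.48 = 1.4340
E(R_Dray) = R_f + β × MRP = 3.9988% + 1.4340 × 5.3815% = 11.72%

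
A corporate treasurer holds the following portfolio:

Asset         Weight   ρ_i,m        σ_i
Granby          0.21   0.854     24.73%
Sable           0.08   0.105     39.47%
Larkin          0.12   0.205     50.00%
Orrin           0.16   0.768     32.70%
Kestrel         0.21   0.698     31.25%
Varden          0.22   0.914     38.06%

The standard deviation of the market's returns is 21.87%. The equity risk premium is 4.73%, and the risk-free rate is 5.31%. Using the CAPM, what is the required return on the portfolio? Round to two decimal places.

10.12%

β_Granby = 0.854 × 24.73% / 21.87% = 0.9657
β_Sable = 0.105 × 39.47% / 21.87% = 0.1895
β_Larkin = 0.205 × 50.00% / 21.87% = 0.4687
β_Orrin = 0.768 × 32.70% / 21.87% = 1.1483
β_Kestrel = 0.698 × 31.25% / 21.87% = 0.9974
β_Varden = 0.914 × 38.06% / 21.87% = 1.5906
β_P = Σ w_i β_i = 0.21×0.9657 + 0.08×0.1895 + 0.12×0.4687 + 0.16×1.1483 + 0.21×0.9974 + 0.22×1.5906 = 1.0173
E(R_P) = R_f + β_P × MRP = 5.31% + 1.0173 × 4.73% = 10.12%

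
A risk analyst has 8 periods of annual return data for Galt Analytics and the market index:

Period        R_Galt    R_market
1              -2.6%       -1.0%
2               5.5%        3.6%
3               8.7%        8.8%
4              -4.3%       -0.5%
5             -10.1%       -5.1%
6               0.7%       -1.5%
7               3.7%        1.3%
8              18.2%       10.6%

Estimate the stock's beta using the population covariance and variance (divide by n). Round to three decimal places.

Mean R_i = (-2.6 + 5.5 + 8.7 − 4.3 − 10.1 + 0.7 + 3.7 + 18.2) / 8 = 2.4750%
Mean R_m = (-1.0 + 3.6 + 8.8 − 0.5 − 5.1 − 1.5 + 1.3 + 10.6) / 8 = 2.0250%
Σ(R_i − R̄_i)(R_m − R̄_m) = 309.2050  ⇒  Cov = 309.2050 / 8 = 38.6506
Σ(R_m − R̄_m)² = 201.1550  ⇒  Var(R_m) = 201.1550 / 8 = 25.1444
β = Cov / Var(R_m) = 38.6506 / 25.1444 = 1.5371

1.537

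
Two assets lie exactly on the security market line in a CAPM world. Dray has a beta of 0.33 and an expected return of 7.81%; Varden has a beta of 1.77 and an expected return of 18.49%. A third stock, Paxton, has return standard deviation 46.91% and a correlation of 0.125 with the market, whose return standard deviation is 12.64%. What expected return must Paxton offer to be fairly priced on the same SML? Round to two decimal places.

MRP = (18.49% − 7.81%) / (1.77 − 0.33) = 7.4167%
R_f = 7.81% − 0.33 × 7.4167% = 5.3625%
β_Paxton = ρ·σ_i/σ_m = 0.125 × 46.91 / 12.64 = 0.4639
E(R_Paxton) = R_f + β × MRP = 5.3625% + 0.4639 × 7.4167% = 8.80%

8.80%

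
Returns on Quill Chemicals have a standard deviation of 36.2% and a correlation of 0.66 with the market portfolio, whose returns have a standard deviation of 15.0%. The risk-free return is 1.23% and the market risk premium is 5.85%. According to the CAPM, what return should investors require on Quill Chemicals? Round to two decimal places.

10.55%

β = ρ × σ_i / σ_m = 0.66 × 36.2% / 15.0% = 1.5928
E(R) = 1.23% + 1.5928 × 5.85% = 10.55%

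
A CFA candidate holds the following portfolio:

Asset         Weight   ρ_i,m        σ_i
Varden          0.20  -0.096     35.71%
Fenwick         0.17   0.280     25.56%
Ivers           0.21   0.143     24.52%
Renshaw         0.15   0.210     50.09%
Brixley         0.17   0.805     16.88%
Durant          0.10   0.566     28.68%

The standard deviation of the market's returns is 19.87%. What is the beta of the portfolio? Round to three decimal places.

0.341

β_Varden = -0.096 × 35.71% / 19.87% = -0.1725
β_Fenwick = 0.280 × 25.56% / 19.87% = 0.3602
β_Ivers = 0.143 × 24.52% / 19.87% = 0.1765
β_Renshaw = 0.210 × 50.09% / 19.87% = 0.5294
β_Brixley = 0.805 × 16.88% / 19.87% = 0.6839
β_Durant = 0.566 × 28.68% / 19.87% = 0.8170
β_P = Σ w_i β_i = 0.20×-0.1725 + 0.17×0.3602 + 0.21×0.1765 + 0.15×0.5294 + 0.17×0.6839 + 0.10×0.8170 = 0.3412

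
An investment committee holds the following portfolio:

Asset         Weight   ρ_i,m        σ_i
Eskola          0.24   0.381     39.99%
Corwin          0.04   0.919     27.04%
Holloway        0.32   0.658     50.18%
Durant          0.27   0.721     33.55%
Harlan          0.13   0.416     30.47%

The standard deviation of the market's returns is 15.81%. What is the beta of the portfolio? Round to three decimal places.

β_Eskola = 0.381 × 39.99% / 15.81% = 0.9637
β_Corwin = 0.919 × 27.04% / 15.81% = 1.5718
β_Holloway = 0.658 × 50.18% / 15.81% = 2.0885
β_Durant = 0.721 × 33.55% / 15.81% = 1.5300
β_Harlan = 0.416 × 30.47% / 15.81% = 0.8017
β_P = Σ w_i β_i = 0.24×0.9637 + 0.04×1.5718 + 0.32×2.0885 + 0.27×1.5300 + 0.13×0.8017 = 1.4798

1.480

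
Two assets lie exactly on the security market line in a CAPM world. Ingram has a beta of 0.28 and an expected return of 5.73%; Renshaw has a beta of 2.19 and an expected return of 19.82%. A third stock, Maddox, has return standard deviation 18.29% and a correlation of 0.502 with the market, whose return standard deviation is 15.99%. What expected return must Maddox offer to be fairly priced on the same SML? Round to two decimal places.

MRP = (19.82% − 5.73%) / (2.19 − 0.28) = 7.3770%
R_f = 5.73% − 0.28 × 7.3770% = 3.6644%
β_Maddox = ρ·σ_i/σ_m = 0.502 × 18.29 / 15.99 = 0.5742
E(R_Maddox) = R_f + β × MRP = 3.6644% + 0.5742 × 7.3770% = 7.90%

7.90%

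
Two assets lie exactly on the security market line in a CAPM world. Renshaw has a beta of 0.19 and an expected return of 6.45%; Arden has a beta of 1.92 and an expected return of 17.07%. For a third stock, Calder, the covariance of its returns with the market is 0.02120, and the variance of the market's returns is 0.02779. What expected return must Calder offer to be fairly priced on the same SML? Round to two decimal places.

MRP = (17.07% − 6.45%) / (1.92 − 0.19) = 6.1387%
R_f = 6.45% − 0.19 × 6.1387% = 5.2836%
β_Calder = Cov / Var(R_m) = 0.02120 / 0.02779 = 0.7629
E(R_Calder) = R_f + β × MRP = 5.2836% + 0.7629 × 6.1387% = 9.97%

9.97%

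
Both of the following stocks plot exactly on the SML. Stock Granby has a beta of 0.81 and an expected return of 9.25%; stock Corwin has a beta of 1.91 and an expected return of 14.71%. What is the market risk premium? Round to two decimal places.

Both satisfy E(R) = R_f + β·MRP, so the slope of the SML is
MRP = (14.71% − 9.25%) / (1.91 − 0.81) = 5.46% / 1.10 = 4.9636%

4.96%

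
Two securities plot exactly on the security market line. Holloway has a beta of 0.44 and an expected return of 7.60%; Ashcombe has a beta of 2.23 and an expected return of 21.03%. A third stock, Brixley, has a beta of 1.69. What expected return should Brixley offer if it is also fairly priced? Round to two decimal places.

16.98%

MRP (SML slope) = (21.03% − 7.60%) / (2.23 − 0.44) = 13.43% / 1.79 = 7.5028%
R_f (intercept) = 7.60% − 0.44 × 7.5028% = 4.2988%
E(R_Brixley) = R_f + β × MRP = 4.2988% + 1.69 × 7.5028% = 16.98%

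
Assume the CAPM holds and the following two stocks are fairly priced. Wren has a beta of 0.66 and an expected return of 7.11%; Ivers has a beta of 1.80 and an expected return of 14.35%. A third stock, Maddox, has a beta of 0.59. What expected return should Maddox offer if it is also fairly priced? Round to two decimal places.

MRP (SML slope) = (14.35% − 7.11%) / (1.80 − 0.66) = 7.24% / 1.14 = 6.3509%
R_f (intercept) = 7.11% − 0.66 × 6.3509% = 2.9184%
E(R_Maddox) = R_f + β × MRP = 2.9184% + 0.59 × 6.3509% = 6.67%

6.67%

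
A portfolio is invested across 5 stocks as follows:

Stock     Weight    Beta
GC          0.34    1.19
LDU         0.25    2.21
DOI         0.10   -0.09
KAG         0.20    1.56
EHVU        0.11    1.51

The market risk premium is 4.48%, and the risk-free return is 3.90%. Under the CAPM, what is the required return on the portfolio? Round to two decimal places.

10.29%

β_P = Σ w_i β_i = 0.34×1.19 + 0.25×2.21 + 0.10×-0.09 + 0.20×1.56 + 0.11×1.51 = 1.4262
E(R_P) = R_f + β_P × MRP = 3.90% + 1.4262 × 4.48% = 10.29%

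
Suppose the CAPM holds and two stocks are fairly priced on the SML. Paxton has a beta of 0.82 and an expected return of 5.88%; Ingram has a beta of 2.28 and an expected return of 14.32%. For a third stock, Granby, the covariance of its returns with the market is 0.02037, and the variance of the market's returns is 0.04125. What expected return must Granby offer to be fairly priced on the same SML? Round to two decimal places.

MRP = (14.32% − 5.88%) / (2.28 − 0.82) = 5.7808%
R_f = 5.88% − 0.82 × 5.7808% = 1.1397%
β_Granby = Cov / Var(R_m) = 0.02037 / 0.04125 = 0.4938
E(R_Granby) = R_f + β × MRP = 1.1397% + 0.4938 × 5.7808% = 3.99%

3.99%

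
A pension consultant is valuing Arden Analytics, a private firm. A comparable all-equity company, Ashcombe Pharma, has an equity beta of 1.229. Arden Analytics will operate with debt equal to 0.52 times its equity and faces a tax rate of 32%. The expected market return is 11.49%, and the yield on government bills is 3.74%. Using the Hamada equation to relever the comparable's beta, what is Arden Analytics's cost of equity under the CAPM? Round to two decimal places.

β_L = β_U × [1 + (1 − t)(D/E)] = 1.229 × [1 + (1 − 0.32) × 0.52]
    = 1.229 × [1 + 0.68 × 0.52] = 1.229 × 1.3536 = 1.6636
MRP = 11.49% − 3.74% = 7.75%
E(R) = R_f + β_L × MRP = 3.74% + 1.6636 × 7.75% = 16.63%

16.63%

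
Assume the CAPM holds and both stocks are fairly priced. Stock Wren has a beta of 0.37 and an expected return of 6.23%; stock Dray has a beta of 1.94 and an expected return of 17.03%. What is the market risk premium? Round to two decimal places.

6.88%

Both satisfy E(R) = R_f + β·MRP, so the slope of the SML is
MRP = (17.03% − 6.23%) / (1.94 − 0.37) = 10.80% / 1.57 = 6.8790%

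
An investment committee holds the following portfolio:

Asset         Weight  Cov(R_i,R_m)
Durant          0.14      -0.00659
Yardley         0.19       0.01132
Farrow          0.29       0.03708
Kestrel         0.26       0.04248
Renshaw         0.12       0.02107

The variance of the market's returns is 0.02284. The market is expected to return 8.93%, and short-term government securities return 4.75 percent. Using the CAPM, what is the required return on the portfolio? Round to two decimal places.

9.43%

β_Durant = -0.00659 / 0.02284 = -0.2885
β_Yardley = 0.01132 / 0.02284 = 0.4956
β_Farrow = 0.03708 / 0.02284 = 1.6235
β_Kestrel = 0.04248 / 0.02284 = 1.8599
β_Renshaw = 0.02107 / 0.02284 = 0.9225
β_P = Σ w_i β_i = 0.14×-0.2885 + 0.19×0.4956 + 0.29×1.6235 + 0.26×1.8599 + 0.12×0.9225 = 1.1189
MRP = 8.93% − 4.75% = 4.18%
E(R_P) = R_f + β_P × MRP = 4.75% + 1.1189 × 4.18% = 9.43%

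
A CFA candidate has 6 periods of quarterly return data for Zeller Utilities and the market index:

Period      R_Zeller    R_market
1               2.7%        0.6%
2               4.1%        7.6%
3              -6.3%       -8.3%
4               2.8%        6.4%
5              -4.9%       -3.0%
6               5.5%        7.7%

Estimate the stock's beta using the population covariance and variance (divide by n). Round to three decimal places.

Mean R_i = (2.7 + 4.1 − 6.3 + 2.8 − 4.9 + 5.5) / 6 = 0.6500%
Mean R_m = (0.6 + 7.6 − 8.3 + 6.4 − 3.0 + 7.7) / 6 = 1.8333%
Σ(R_i − R̄_i)(R_m − R̄_m) = 152.8900  ⇒  Cov = 152.8900 / 6 = 25.4817
Σ(R_m − R̄_m)² = 216.0933  ⇒  Var(R_m) = 216.0933 / 6 = 36.0156
β = Cov / Var(R_m) = 25.4817 / 36.0156 = 0.7075

0.708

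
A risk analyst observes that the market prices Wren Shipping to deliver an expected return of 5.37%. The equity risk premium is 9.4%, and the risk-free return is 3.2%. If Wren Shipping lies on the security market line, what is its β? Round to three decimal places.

β = (E(R) − R_f) / MRP = (5.37% − 3.2%) / 9.4% = 2.17% / 9.4% = 0.231

0.231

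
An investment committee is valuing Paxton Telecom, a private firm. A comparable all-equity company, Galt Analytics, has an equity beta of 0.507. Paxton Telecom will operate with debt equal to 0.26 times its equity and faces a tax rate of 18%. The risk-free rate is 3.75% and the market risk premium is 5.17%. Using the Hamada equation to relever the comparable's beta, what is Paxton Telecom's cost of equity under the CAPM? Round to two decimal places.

β_L = β_U × [1 + (1 − t)(D/E)] = 0.507 × [1 + (1 − 0.18) × 0.26]
    = 0.507 × [1 + 0.82 × 0.26] = 0.507 × 1.2132 = 0.6151
E(R) = R_f + β_L × MRP = 3.75% + 0.6151 × 5.17% = 6.93%

6.93%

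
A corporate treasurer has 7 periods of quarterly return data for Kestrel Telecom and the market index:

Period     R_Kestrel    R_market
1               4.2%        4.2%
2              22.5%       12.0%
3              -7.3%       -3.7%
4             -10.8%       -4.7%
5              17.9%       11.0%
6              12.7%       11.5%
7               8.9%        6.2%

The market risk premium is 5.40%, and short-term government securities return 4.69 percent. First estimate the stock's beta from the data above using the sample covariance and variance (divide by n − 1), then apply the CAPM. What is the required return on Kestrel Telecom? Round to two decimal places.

Mean R_i = (4.2 + 22.5 − 7.3 − 10.8 + 17.9 + 12.7 + 8.9) / 7 = 6.8714%
Mean R_m = (4.2 + 12.0 − 3.7 − 4.7 + 11.0 + 11.5 + 6.2) / 7 = 5.2143%
Σ(R_i − R̄_i)(R_m − R̄_m) = 512.7329  ⇒  Cov = 512.7329 / 6 = 85.4555
Σ(R_m − R̄_m)² = 298.7886  ⇒  Var(R_m) = 298.7886 / 6 = 49.7981
β = Cov / Var(R_m) = 85.4555 / 49.7981 = 1.7160
E(R) = R_f + β × MRP = 4.69% + 1.7160 × 5.40% = 13.96%

13.96%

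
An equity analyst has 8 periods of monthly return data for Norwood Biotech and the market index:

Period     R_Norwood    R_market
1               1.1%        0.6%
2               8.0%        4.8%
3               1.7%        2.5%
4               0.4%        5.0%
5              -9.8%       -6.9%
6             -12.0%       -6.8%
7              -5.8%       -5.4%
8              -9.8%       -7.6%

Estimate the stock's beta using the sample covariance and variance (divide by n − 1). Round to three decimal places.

1.206

Mean R_i = (1.1 + 8.0 + 1.7 + 0.4 − 9.8 − 12.0 − 5.8 − 9.8) / 8 = -3.2750%
Mean R_m = (0.6 + 4.8 + 2.5 + 5.0 − 6.9 − 6.8 − 5.4 − 7.6) / 8 = -1.7250%
Σ(R_i − R̄_i)(R_m − R̄_m) = 255.1350  ⇒  Cov = 255.1350 / 7 = 36.4479
Σ(R_m − R̄_m)² = 211.6150  ⇒  Var(R_m) = 211.6150 / 7 = 30.2307
β = Cov / Var(R_m) = 36.4479 / 30.2307 = 1.2057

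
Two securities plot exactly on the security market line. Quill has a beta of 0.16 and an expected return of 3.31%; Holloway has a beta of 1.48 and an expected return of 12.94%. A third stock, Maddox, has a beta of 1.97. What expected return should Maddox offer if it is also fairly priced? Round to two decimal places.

16.51%

MRP (SML slope) = (12.94% − 3.31%) / (1.48 − 0.16) = 9.63% / 1.32 = 7.2955%
R_f (intercept) = 3.31% − 0.16 × 7.2955% = 2.1427%
E(R_Maddox) = R_f + β × MRP = 2.1427% + 1.97 × 7.2955% = 16.51%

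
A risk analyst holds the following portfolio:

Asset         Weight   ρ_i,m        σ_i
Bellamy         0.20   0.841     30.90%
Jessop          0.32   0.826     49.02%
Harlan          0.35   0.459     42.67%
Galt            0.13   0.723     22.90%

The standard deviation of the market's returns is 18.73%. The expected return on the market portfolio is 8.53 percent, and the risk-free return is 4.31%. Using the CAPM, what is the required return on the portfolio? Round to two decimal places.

β_Bellamy = 0.841 × 30.90% / 18.73% = 1.3874
β_Jessop = 0.826 × 49.02% / 18.73% = 2.1618
β_Harlan = 0.459 × 42.67% / 18.73% = 1.0457
β_Galt = 0.723 × 22.90% / 18.73% = 0.8840
β_P = Σ w_i β_i = 0.20×1.3874 + 0.32×2.1618 + 0.35×1.0457 + 0.13×0.8840 = 1.4502
MRP = 8.53% − 4.31% = 4.22%
E(R_P) = R_f + β_P × MRP = 4.31% + 1.4502 × 4.22% = 10.43%

10.43%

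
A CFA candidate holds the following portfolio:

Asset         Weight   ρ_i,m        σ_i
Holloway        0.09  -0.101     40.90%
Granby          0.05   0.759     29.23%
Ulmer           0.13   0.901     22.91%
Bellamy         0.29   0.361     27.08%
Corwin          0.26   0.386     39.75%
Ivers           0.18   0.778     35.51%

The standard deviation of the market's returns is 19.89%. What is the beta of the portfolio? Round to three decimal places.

0.765

β_Holloway = -0.101 × 40.90% / 19.89% = -0.2077
β_Granby = 0.759 × 29.23% / 19.89% = 1.1154
β_Ulmer = 0.901 × 22.91% / 19.89% = 1.0378
β_Bellamy = 0.361 × 27.08% / 19.89% = 0.4915
β_Corwin = 0.386 × 39.75% / 19.89% = 0.7714
β_Ivers = 0.778 × 35.51% / 19.89% = 1.3890
β_P = Σ w_i β_i = 0.09×-0.2077 + 0.05×1.1154 + 0.13×1.0378 + 0.29×0.4915 + 0.26×0.7714 + 0.18×1.3890 = 0.7651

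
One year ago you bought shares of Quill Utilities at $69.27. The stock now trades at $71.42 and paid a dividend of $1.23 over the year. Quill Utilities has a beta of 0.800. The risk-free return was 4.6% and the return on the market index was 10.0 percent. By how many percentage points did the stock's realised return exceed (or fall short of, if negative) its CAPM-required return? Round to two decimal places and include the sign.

-4.04%

Realised HPR = (P1 + D1 − P0) / P0 = (71.42 + 1.23 − 69.27) / 69.27 = 3.38 / 69.27 = 4.8795%
MRP = 10.0% − 4.6% = 5.40%
CAPM required = R_f + β·MRP = 4.6% + 0.800 × 5.4% = 8.9200%
α = realised − required = 4.8795% − 8.9200% = -4.04%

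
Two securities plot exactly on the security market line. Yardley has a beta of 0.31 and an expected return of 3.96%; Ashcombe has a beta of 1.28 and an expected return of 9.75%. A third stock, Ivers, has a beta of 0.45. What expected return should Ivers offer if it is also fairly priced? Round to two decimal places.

MRP (SML slope) = (9.75% − 3.96%) / (1.28 − 0.31) = 5.79% / 0.97 = 5.9691%
R_f (intercept) = 3.96% − 0.31 × 5.9691% = 2.1096%
E(R_Ivers) = R_f + β × MRP = 2.1096% + 0.45 × 5.9691% = 4.80%

4.80%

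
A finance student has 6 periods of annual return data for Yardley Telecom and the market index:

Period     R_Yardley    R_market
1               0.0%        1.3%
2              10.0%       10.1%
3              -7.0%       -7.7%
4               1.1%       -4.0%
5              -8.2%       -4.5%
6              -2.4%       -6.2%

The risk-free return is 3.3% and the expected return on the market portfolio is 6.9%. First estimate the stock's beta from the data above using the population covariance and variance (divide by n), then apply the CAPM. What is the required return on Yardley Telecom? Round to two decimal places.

6.45%

Mean R_i = (0.0 + 10.0 − 7.0 + 1.1 − 8.2 − 2.4) / 6 = -1.0833%
Mean R_m = (1.3 + 10.1 − 7.7 − 4.0 − 4.5 − 6.2) / 6 = -1.8333%
Σ(R_i − R̄_i)(R_m − R̄_m) = 190.3633  ⇒  Cov = 190.3633 / 6 = 31.7272
Σ(R_m − R̄_m)² = 217.5133  ⇒  Var(R_m) = 217.5133 / 6 = 36.2522
β = Cov / Var(R_m) = 31.7272 / 36.2522 = 0.8752
MRP = 6.9% − 3.3% = 3.60%
E(R) = R_f + β × MRP = 3.3% + 0.8752 × 3.6% = 6.45%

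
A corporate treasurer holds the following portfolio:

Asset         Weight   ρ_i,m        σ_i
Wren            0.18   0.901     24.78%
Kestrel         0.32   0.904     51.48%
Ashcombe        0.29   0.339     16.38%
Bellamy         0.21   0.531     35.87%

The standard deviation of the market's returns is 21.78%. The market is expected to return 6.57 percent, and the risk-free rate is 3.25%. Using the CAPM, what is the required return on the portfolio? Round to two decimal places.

β_Wren = 0.901 × 24.78% / 21.78% = 1.0251
β_Kestrel = 0.904 × 51.48% / 21.78% = 2.1367
β_Ashcombe = 0.339 × 16.38% / 21.78% = 0.2550
β_Bellamy = 0.531 × 35.87% / 21.78% = 0.8745
β_P = Σ w_i β_i = 0.18×1.0251 + 0.32×2.1367 + 0.29×0.2550 + 0.21×0.8745 = 1.1259
MRP = 6.57% − 3.25% = 3.32%
E(R_P) = R_f + β_P × MRP = 3.25% + 1.1259 × 3.32% = 6.99%

6.99%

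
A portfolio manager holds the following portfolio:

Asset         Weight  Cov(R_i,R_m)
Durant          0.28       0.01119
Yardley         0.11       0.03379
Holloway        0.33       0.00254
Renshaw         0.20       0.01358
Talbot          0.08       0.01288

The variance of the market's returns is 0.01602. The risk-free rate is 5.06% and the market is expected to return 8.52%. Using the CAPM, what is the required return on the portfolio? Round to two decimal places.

7.53%

β_Durant = 0.01119 / 0.01602 = 0.6985
β_Yardley = 0.03379 / 0.01602 = 2.1092
β_Holloway = 0.00254 / 0.01602 = 0.1586
β_Renshaw = 0.01358 / 0.01602 = 0.8477
β_Talbot = 0.01288 / 0.01602 = 0.8040
β_P = Σ w_i β_i = 0.28×0.6985 + 0.11×2.1092 + 0.33×0.1586 + 0.20×0.8477 + 0.08×0.8040 = 0.7138
MRP = 8.52% − 5.06% = 3.46%
E(R_P) = R_f + β_P × MRP = 5.06% + 0.7138 × 3.46% = 7.53%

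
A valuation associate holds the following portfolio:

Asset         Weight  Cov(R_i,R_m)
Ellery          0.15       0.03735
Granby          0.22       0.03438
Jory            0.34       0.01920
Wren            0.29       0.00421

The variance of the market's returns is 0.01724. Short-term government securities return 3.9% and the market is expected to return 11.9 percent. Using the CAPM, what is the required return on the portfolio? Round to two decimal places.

13.61%

β_Ellery = 0.03735 / 0.01724 = 2.1665
β_Granby = 0.03438 / 0.01724 = 1.9942
β_Jory = 0.01920 / 0.01724 = 1.1137
β_Wren = 0.00421 / 0.01724 = 0.2442
β_P = Σ w_i β_i = 0.15×2.1665 + 0.22×1.9942 + 0.34×1.1137 + 0.29×0.2442 = 1.2132
MRP = 11.9% − 3.9% = 8.00%
E(R_P) = R_f + β_P × MRP = 3.9% + 1.2132 × 8.0% = 13.61%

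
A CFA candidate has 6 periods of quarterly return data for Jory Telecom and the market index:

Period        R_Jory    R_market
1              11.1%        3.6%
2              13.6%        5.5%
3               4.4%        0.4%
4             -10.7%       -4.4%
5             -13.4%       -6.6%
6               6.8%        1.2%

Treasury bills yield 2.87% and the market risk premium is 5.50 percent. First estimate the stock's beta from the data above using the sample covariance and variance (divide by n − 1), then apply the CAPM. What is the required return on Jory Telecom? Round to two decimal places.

16.19%

Mean R_i = (11.1 + 13.6 + 4.4 − 10.7 − 13.4 + 6.8) / 6 = 1.9667%
Mean R_m = (3.6 + 5.5 + 0.4 − 4.4 − 6.6 + 1.2) / 6 = -0.0500%
Σ(R_i − R̄_i)(R_m − R̄_m) = 260.7900  ⇒  Cov = 260.7900 / 5 = 52.1580
Σ(R_m − R̄_m)² = 107.7150  ⇒  Var(R_m) = 107.7150 / 5 = 21.5430
β = Cov / Var(R_m) = 52.1580 / 21.5430 = 2.4211
E(R) = R_f + β × MRP = 2.87% + 2.4211 × 5.50% = 16.19%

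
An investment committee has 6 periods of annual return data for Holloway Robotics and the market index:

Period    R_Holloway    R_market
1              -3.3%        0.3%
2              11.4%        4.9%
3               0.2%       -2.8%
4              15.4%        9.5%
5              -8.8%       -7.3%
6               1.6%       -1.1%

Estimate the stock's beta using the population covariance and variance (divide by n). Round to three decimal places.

Mean R_i = (-3.3 + 11.4 + 0.2 + 15.4 − 8.8 + 1.6) / 6 = 2.7500%
Mean R_m = (0.3 + 4.9 − 2.8 + 9.5 − 7.3 − 1.1) / 6 = 0.5833%
Σ(R_i − R̄_i)(R_m − R̄_m) = 253.4650  ⇒  Cov = 253.4650 / 6 = 42.2442
Σ(R_m − R̄_m)² = 174.6483  ⇒  Var(R_m) = 174.6483 / 6 = 29.1081
β = Cov / Var(R_m) = 42.2442 / 29.1081 = 1.4513

1.451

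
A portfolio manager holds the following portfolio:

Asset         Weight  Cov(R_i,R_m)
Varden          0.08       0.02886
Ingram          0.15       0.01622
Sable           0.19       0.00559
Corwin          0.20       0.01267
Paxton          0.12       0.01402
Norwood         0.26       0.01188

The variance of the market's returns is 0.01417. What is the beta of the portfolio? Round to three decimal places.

β_Varden = 0.02886 / 0.01417 = 2.0367
β_Ingram = 0.01622 / 0.01417 = 1.1447
β_Sable = 0.00559 / 0.01417 = 0.3945
β_Corwin = 0.01267 / 0.01417 = 0.8941
β_Paxton = 0.01402 / 0.01417 = 0.9894
β_Norwood = 0.01188 / 0.01417 = 0.8384
β_P = Σ w_i β_i = 0.08×2.0367 + 0.15×1.1447 + 0.19×0.3945 + 0.20×0.8941 + 0.12×0.9894 + 0.26×0.8384 = 0.9251

0.925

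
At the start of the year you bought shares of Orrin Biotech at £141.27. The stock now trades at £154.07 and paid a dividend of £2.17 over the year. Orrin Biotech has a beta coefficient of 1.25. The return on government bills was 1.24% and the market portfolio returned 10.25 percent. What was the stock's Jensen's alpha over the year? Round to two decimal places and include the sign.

Realised HPR = (P1 + D1 − P0) / P0 = (154.07 + 2.17 − 141.27) / 141.27 = 14.97 / 141.27 = 10.5967%
MRP = 10.25% − 1.24% = 9.01%
CAPM required = R_f + β·MRP = 1.24% + 1.25 × 9.01% = 12.5025%
α = realised − required = 10.5967% − 12.5025% = -1.91%

-1.91%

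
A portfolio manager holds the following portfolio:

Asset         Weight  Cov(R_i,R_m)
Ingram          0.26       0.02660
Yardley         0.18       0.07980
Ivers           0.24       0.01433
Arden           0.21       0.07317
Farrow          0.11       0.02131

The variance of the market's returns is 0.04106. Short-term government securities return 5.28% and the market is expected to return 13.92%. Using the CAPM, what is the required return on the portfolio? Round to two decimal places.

14.21%

β_Ingram = 0.02660 / 0.04106 = 0.6478
β_Yardley = 0.07980 / 0.04106 = 1.9435
β_Ivers = 0.01433 / 0.04106 = 0.3490
β_Arden = 0.07317 / 0.04106 = 1.7820
β_Farrow = 0.02131 / 0.04106 = 0.5190
β_P = Σ w_i β_i = 0.26×0.6478 + 0.18×1.9435 + 0.24×0.3490 + 0.21×1.7820 + 0.11×0.5190 = 1.0333
MRP = 13.92% − 5.28% = 8.64%
E(R_P) = R_f + β_P × MRP = 5.28% + 1.0333 × 8.64% = 14.21%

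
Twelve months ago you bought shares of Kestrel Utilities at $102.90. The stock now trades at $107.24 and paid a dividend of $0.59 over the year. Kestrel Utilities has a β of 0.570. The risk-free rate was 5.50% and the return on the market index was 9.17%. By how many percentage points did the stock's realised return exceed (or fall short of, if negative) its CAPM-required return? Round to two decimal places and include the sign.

-2.80%

Realised HPR = (P1 + D1 − P0) / P0 = (107.24 + 0.59 − 102.90) / 102.90 = 4.93 / 102.90 = 4.7911%
MRP = 9.17% − 5.50% = 3.67%
CAPM required = R_f + β·MRP = 5.50% + 0.570 × 3.67% = 7.59190%
α = realised − required = 4.7911% − 7.59190% = -2.80%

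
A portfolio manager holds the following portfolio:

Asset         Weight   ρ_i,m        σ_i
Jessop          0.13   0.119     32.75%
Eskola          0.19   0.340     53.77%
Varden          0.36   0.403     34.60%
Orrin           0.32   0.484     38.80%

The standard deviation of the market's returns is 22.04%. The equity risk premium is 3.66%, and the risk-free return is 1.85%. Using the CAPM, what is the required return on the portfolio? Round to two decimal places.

4.34%

β_Jessop = 0.119 × 32.75% / 22.04% = 0.1768
β_Eskola = 0.340 × 53.77% / 22.04% = 0.8295
β_Varden = 0.403 × 34.60% / 22.04% = 0.6327
β_Orrin = 0.484 × 38.80% / 22.04% = 0.8521
β_P = Σ w_i β_i = 0.13×0.1768 + 0.19×0.8295 + 0.36×0.6327 + 0.32×0.8521 = 0.6810
E(R_P) = R_f + β_P × MRP = 1.85% + 0.6810 × 3.66% = 4.34%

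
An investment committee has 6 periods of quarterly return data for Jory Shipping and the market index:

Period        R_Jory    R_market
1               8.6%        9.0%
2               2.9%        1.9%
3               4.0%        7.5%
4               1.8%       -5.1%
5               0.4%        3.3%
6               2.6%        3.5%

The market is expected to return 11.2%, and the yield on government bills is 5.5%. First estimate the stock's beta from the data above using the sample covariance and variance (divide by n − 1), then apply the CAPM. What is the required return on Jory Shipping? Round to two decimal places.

Mean R_i = (8.6 + 2.9 + 4.0 + 1.8 + 0.4 + 2.6) / 6 = 3.3833%
Mean R_m = (9.0 + 1.9 + 7.5 − 5.1 + 3.3 + 3.5) / 6 = 3.3500%
Σ(R_i − R̄_i)(R_m − R̄_m) = 46.1450  ⇒  Cov = 46.1450 / 5 = 9.2290
Σ(R_m − R̄_m)² = 122.6750  ⇒  Var(R_m) = 122.6750 / 5 = 24.5350
β = Cov / Var(R_m) = 9.2290 / 24.5350 = 0.3762
MRP = 11.2% − 5.5% = 5.70%
E(R) = R_f + β × MRP = 5.5% + 0.3762 × 5.7% = 7.64%

7.64%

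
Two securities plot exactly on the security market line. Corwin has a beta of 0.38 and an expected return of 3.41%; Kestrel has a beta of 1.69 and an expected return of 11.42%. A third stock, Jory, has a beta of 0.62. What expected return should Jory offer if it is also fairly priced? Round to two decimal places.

MRP (SML slope) = (11.42% − 3.41%) / (1.69 − 0.38) = 8.01% / 1.31 = 6.1145%
R_f (intercept) = 3.41% − 0.38 × 6.1145% = 1.0865%
E(R_Jory) = R_f + β × MRP = 1.0865% + 0.62 × 6.1145% = 4.88%

4.88%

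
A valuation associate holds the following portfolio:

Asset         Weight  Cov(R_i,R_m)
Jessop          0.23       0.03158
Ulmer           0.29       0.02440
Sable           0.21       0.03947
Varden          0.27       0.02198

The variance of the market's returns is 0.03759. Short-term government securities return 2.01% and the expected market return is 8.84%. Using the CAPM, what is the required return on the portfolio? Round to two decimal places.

β_Jessop = 0.03158 / 0.03759 = 0.8401
β_Ulmer = 0.02440 / 0.03759 = 0.6491
β_Sable = 0.03947 / 0.03759 = 1.0500
β_Varden = 0.02198 / 0.03759 = 0.5847
β_P = Σ w_i β_i = 0.23×0.8401 + 0.29×0.6491 + 0.21×1.0500 + 0.27×0.5847 = 0.7598
MRP = 8.84% − 2.01% = 6.83%
E(R_P) = R_f + β_P × MRP = 2.01% + 0.7598 × 6.83% = 7.20%

7.20%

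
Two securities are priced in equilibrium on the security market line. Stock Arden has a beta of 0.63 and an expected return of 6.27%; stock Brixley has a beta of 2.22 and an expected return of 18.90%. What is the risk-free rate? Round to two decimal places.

Both satisfy E(R) = R_f + β·MRP, so the slope of the SML is
MRP = (18.90% − 6.27%) / (2.22 − 0.63) = 12.63% / 1.59 = 7.9434%
R_f = E(R_Arden) − β_Arden·MRP = 6.27% − 0.63 × 7.9434% = 1.2657%

1.27%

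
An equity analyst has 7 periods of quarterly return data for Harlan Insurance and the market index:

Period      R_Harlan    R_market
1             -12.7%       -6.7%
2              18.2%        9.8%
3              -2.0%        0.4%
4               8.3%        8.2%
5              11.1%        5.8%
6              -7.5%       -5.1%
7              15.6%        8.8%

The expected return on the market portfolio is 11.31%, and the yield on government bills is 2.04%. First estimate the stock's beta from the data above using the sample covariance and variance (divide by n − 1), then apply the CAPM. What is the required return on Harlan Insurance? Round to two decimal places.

17.76%

Mean R_i = (-12.7 + 18.2 − 2.0 + 8.3 + 11.1 − 7.5 + 15.6) / 7 = 4.4286%
Mean R_m = (-6.7 + 9.8 + 0.4 + 8.2 + 5.8 − 5.1 + 8.8) / 7 = 3.0286%
Σ(R_i − R̄_i)(R_m − R̄_m) = 476.7343  ⇒  Cov = 476.7343 / 6 = 79.4557
Σ(R_m − R̄_m)² = 281.2143  ⇒  Var(R_m) = 281.2143 / 6 = 46.8691
β = Cov / Var(R_m) = 79.4557 / 46.8691 = 1.6953
MRP = 11.31% − 2.04% = 9.27%
E(R) = R_f + β × MRP = 2.04% + 1.6953 × 9.27% = 17.76%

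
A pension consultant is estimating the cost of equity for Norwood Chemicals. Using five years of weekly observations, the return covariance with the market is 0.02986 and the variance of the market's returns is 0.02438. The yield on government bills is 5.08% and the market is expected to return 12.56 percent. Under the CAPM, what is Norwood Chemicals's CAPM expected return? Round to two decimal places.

14.24%

β = Cov(R_i, R_m) / Var(R_m) = 0.02986 / 0.02438 = 1.2248
MRP = 12.56% − 5.08% = 7.48%
E(R) = R_f + β × MRP = 5.08% + 1.2248 × 7.48% = 14.24%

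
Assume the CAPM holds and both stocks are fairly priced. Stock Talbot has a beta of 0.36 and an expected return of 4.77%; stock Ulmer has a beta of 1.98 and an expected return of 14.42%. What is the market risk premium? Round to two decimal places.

5.96%

Both satisfy E(R) = R_f + β·MRP, so the slope of the SML is
MRP = (14.42% − 4.77%) / (1.98 − 0.36) = 9.65% / 1.62 = 5.9568%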